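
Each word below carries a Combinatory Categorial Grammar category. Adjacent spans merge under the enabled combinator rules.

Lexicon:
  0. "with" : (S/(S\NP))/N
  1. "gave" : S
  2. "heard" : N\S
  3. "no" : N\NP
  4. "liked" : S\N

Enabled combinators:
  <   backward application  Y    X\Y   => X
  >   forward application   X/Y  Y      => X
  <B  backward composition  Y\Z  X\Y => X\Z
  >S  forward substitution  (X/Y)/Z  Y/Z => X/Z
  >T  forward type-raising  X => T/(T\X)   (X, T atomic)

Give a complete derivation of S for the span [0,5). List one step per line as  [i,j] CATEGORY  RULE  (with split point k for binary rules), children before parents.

[0,5] S   >
  [0,3] S/(S\NP)   >
    [0,1] "with" : (S/(S\NP))/N
    [1,3] N   <
      [1,2] "gave" : S
      [2,3] "heard" : N\S
  [3,5] S\NP   <B
    [3,4] "no" : N\NP
    [4,5] "liked" : S\N

[0,1] (S/(S\NP))/N  lex  "with"
[1,2] S  lex  "gave"
[2,3] N\S  lex  "heard"
[1,3] N  <  k=2
[0,3] S/(S\NP)  >  k=1
[3,4] N\NP  lex  "no"
[4,5] S\N  lex  "liked"
[3,5] S\NP  <B  k=4
[0,5] S  >  k=3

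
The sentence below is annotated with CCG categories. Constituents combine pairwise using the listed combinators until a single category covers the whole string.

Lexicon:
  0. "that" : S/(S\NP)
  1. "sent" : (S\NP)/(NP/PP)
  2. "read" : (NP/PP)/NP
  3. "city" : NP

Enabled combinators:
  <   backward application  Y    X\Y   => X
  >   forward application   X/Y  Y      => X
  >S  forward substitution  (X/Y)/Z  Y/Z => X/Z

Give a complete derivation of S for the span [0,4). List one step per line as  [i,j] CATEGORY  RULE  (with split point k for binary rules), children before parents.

[0,4] S   >
  [0,1] "that" : S/(S\NP)
  [1,4] S\NP   >
    [1,2] "sent" : (S\NP)/(NP/PP)
    [2,4] NP/PP   >
      [2,3] "read" : (NP/PP)/NP
      [3,4] "city" : NP

[0,1] S/(S\NP)  lex  "that"
[1,2] (S\NP)/(NP/PP)  lex  "sent"
[2,3] (NP/PP)/NP  lex  "read"
[3,4] NP  lex  "city"
[2,4] NP/PP  >  k=3
[1,4] S\NP  >  k=2
[0,4] S  >  k=1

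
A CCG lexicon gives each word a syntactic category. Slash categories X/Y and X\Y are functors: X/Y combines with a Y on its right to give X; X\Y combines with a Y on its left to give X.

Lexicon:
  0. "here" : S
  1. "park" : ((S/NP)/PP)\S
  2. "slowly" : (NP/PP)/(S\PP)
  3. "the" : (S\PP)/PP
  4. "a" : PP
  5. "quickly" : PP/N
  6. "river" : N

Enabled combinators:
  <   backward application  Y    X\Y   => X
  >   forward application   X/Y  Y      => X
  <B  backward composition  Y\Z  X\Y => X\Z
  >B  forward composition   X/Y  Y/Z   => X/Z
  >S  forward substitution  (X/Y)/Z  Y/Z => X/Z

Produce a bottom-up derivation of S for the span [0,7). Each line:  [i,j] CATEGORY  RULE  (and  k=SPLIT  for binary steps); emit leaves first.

[0,1] S  lex  "here"
[1,2] ((S/NP)/PP)\S  lex  "park"
[0,2] (S/NP)/PP  <  k=1
[2,3] (NP/PP)/(S\PP)  lex  "slowly"
[3,4] (S\PP)/PP  lex  "the"
[4,5] PP  lex  "a"
[3,5] S\PP  >  k=4
[2,5] NP/PP  >  k=3
[0,5] S/PP  >S  k=2
[5,6] PP/N  lex  "quickly"
[6,7] N  lex  "river"
[5,7] PP  >  k=6
[0,7] S  >  k=5

[0,7] S   >
  [0,5] S/PP   >S
    [0,2] (S/NP)/PP   <
      [0,1] "here" : S
      [1,2] "park" : ((S/NP)/PP)\S
    [2,5] NP/PP   >
      [2,3] "slowly" : (NP/PP)/(S\PP)
      [3,5] S\PP   >
        [3,4] "the" : (S\PP)/PP
        [4,5] "a" : PP
  [5,7] PP   >
    [5,6] "quickly" : PP/N
    [6,7] "river" : N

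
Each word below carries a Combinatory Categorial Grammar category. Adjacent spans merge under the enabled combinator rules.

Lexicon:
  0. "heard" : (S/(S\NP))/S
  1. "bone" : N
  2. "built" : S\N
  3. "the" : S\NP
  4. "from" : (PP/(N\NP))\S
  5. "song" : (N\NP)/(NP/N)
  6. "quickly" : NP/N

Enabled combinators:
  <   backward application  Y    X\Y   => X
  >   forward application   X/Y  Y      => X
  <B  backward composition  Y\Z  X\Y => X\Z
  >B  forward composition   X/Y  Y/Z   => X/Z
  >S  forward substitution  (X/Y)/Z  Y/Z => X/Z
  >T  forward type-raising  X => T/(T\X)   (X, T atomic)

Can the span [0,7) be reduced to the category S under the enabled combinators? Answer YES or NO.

NO

(S/(S\NP))/S N S\N S\NP (PP/(N\NP))\S (N\NP)/(NP/N) NP/N
CKY chart[0,7] = {N/(N\PP), NP/(NP\PP), PP, PP/(PP\PP), S/(S\PP)}; S ∉ chart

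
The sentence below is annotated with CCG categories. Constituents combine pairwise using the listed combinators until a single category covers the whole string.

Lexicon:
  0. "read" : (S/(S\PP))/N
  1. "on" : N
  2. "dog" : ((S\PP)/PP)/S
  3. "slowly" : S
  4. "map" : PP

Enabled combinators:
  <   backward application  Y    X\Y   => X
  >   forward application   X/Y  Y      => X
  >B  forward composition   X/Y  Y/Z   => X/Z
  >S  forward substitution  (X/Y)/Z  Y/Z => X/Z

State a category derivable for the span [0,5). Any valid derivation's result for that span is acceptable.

S

[0,5] S   >
  [0,2] S/(S\PP)   >
    [0,1] "read" : (S/(S\PP))/N
    [1,2] "on" : N
  [2,5] S\PP   >
    [2,4] (S\PP)/PP   >
      [2,3] "dog" : ((S\PP)/PP)/S
      [3,4] "slowly" : S
    [4,5] "map" : PP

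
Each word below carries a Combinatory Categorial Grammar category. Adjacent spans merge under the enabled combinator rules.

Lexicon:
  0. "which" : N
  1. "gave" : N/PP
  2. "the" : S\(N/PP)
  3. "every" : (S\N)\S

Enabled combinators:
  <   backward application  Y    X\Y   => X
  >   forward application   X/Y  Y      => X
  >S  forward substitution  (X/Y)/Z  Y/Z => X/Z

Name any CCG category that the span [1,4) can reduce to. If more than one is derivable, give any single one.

[0,4] S   <
  [0,1] "which" : N
  [1,4] S\N   <
    [1,3] S   <
      [1,2] "gave" : N/PP
      [2,3] "the" : S\(N/PP)
    [3,4] "every" : (S\N)\S

S\N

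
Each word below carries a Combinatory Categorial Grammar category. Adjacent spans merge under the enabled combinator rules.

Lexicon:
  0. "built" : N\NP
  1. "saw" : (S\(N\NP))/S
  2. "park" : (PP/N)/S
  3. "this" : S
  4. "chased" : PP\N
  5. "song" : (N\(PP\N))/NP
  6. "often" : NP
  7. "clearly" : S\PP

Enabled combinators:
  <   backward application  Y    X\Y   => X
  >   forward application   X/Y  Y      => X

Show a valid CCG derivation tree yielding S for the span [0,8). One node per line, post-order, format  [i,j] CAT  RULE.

[0,8] S   <
  [0,1] "built" : N\NP
  [1,8] S\(N\NP)   >
    [1,2] "saw" : (S\(N\NP))/S
    [2,8] S   <
      [2,7] PP   >
        [2,4] PP/N   >
          [2,3] "park" : (PP/N)/S
          [3,4] "this" : S
        [4,7] N   <
          [4,5] "chased" : PP\N
          [5,7] N\(PP\N)   >
            [5,6] "song" : (N\(PP\N))/NP
            [6,7] "often" : NP
      [7,8] "clearly" : S\PP

[0,1] N\NP  lex  "built"
[1,2] (S\(N\NP))/S  lex  "saw"
[2,3] (PP/N)/S  lex  "park"
[3,4] S  lex  "this"
[2,4] PP/N  >  k=3
[4,5] PP\N  lex  "chased"
[5,6] (N\(PP\N))/NP  lex  "song"
[6,7] NP  lex  "often"
[5,7] N\(PP\N)  >  k=6
[4,7] N  <  k=5
[2,7] PP  >  k=4
[7,8] S\PP  lex  "clearly"
[2,8] S  <  k=7
[1,8] S\(N\NP)  >  k=2
[0,8] S  <  k=1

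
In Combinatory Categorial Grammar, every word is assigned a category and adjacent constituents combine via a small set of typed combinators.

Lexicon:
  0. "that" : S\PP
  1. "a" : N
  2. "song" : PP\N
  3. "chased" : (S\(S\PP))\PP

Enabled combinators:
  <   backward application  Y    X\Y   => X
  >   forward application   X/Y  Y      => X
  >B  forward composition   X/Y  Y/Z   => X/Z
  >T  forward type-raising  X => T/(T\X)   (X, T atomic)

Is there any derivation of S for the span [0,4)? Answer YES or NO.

YES

[0,4] S   <
  [0,1] "that" : S\PP
  [1,4] S\(S\PP)   <
    [1,3] PP   <
      [1,2] "a" : N
      [2,3] "song" : PP\N
    [3,4] "chased" : (S\(S\PP))\PP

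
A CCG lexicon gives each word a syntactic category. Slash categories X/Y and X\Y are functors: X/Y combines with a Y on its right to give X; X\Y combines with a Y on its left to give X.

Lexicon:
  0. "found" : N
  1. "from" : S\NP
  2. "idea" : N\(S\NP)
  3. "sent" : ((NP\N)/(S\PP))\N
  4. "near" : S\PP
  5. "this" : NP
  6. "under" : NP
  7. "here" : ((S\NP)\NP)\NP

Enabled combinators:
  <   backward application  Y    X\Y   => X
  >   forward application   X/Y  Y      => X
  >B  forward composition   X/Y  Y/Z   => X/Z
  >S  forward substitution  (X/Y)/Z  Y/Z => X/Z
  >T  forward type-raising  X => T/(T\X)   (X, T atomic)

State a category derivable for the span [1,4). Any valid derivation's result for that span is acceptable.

(NP\N)/(S\PP)

[0,8] S   <
  [0,5] NP   <
    [0,1] "found" : N
    [1,5] NP\N   >
      [1,4] (NP\N)/(S\PP)   <
        [1,3] N   <
          [1,2] "from" : S\NP
          [2,3] "idea" : N\(S\NP)
        [3,4] "sent" : ((NP\N)/(S\PP))\N
      [4,5] "near" : S\PP
  [5,8] S\NP   <
    [5,6] "this" : NP
    [6,8] (S\NP)\NP   <
      [6,7] "under" : NP
      [7,8] "here" : ((S\NP)\NP)\NP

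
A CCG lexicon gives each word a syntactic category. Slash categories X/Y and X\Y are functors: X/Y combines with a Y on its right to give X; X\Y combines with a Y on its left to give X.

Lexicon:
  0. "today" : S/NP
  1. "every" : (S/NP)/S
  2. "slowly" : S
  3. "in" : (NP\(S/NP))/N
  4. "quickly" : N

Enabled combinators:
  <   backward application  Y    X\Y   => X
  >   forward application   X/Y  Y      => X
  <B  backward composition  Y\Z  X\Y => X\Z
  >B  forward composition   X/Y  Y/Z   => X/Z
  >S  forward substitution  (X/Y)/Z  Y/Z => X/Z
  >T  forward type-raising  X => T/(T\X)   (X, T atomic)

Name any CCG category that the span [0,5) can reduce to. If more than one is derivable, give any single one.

[0,5] S   >
  [0,1] "today" : S/NP
  [1,5] NP   <
    [1,3] S/NP   >
      [1,2] "every" : (S/NP)/S
      [2,3] "slowly" : S
    [3,5] NP\(S/NP)   >
      [3,4] "in" : (NP\(S/NP))/N
      [4,5] "quickly" : N

S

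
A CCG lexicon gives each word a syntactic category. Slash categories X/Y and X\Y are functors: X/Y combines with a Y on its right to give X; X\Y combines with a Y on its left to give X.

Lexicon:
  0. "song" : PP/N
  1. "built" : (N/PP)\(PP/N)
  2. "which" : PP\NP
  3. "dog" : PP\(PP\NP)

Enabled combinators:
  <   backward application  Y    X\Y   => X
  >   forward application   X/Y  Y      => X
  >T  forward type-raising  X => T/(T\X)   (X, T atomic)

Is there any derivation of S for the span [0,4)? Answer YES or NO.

NO

PP/N (N/PP)\(PP/N) PP\NP PP\(PP\NP)
CKY chart[0,4] = {N, N/(N\N), NP/(NP\N), PP/(PP\N), S/(S\N)}; S ∉ chart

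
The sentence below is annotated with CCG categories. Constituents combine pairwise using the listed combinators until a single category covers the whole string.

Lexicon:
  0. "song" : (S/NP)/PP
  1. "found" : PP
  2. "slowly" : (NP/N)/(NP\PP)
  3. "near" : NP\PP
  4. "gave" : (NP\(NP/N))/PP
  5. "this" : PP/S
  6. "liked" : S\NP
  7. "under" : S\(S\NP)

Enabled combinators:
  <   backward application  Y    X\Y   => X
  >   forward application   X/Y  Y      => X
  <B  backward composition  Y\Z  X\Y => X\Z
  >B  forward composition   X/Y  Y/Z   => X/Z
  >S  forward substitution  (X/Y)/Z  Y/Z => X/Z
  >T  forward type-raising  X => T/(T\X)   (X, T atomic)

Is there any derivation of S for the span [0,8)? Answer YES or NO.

[0,8] S   >
  [0,2] S/NP   >
    [0,1] "song" : (S/NP)/PP
    [1,2] "found" : PP
  [2,8] NP   <
    [2,4] NP/N   >
      [2,3] "slowly" : (NP/N)/(NP\PP)
      [3,4] "near" : NP\PP
    [4,8] NP\(NP/N)   >
      [4,5] "gave" : (NP\(NP/N))/PP
      [5,8] PP   >
        [5,6] "this" : PP/S
        [6,8] S   <
          [6,7] "liked" : S\NP
          [7,8] "under" : S\(S\NP)

YES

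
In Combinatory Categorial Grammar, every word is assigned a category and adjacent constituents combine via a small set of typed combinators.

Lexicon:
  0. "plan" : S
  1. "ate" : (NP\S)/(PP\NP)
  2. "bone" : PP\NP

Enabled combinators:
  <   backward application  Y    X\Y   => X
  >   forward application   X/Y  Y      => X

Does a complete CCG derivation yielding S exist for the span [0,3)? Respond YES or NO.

NO

S (NP\S)/(PP\NP) PP\NP
CKY chart[0,3] = {NP}; S ∉ chart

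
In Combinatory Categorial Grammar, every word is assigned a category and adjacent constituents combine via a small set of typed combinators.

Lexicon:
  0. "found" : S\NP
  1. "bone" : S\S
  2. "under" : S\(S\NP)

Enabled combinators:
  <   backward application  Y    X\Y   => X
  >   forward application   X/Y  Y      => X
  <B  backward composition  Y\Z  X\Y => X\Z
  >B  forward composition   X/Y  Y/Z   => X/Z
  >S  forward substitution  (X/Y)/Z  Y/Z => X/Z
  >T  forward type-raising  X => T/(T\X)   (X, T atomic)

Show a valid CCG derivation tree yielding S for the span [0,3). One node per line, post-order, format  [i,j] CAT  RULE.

[0,3] S   <
  [0,2] S\NP   <B
    [0,1] "found" : S\NP
    [1,2] "bone" : S\S
  [2,3] "under" : S\(S\NP)

[0,1] S\NP  lex  "found"
[1,2] S\S  lex  "bone"
[0,2] S\NP  <B  k=1
[2,3] S\(S\NP)  lex  "under"
[0,3] S  <  k=2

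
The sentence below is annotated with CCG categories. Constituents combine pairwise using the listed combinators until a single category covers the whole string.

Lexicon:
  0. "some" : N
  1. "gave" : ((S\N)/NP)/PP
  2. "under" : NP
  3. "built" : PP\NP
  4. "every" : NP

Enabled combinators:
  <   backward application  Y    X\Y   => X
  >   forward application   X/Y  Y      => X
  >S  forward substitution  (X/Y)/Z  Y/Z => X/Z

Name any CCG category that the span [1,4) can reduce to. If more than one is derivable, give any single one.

(S\N)/NP

[0,5] S   <
  [0,1] "some" : N
  [1,5] S\N   >
    [1,4] (S\N)/NP   >
      [1,2] "gave" : ((S\N)/NP)/PP
      [2,4] PP   <
        [2,3] "under" : NP
        [3,4] "built" : PP\NP
    [4,5] "every" : NP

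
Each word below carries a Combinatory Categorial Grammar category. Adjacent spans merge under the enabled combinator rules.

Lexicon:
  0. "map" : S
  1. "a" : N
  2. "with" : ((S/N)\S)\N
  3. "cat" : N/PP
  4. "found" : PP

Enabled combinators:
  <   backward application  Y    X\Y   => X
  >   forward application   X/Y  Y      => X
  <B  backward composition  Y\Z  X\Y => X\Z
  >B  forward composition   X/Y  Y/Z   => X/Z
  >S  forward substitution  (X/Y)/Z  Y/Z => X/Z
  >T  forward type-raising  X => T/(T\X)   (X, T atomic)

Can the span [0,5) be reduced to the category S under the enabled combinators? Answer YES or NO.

YES

[0,5] S   >
  [0,3] S/N   <
    [0,1] "map" : S
    [1,3] (S/N)\S   <
      [1,2] "a" : N
      [2,3] "with" : ((S/N)\S)\N
  [3,5] N   >
    [3,4] "cat" : N/PP
    [4,5] "found" : PP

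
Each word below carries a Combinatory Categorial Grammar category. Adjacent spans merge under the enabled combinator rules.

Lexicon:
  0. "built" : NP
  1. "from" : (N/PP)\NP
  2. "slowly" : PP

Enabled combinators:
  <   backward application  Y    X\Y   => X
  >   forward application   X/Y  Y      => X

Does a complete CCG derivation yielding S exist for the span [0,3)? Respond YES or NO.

NO

NP (N/PP)\NP PP
CKY chart[0,3] = {N}; S ∉ chart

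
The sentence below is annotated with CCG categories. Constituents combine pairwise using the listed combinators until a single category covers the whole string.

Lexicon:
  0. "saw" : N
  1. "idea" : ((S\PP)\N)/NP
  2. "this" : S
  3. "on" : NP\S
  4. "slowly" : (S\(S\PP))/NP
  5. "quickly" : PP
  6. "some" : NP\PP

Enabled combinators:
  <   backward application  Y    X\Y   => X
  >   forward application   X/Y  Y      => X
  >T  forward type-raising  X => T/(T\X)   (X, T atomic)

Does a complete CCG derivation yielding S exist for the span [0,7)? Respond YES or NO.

[0,7] S   <
  [0,4] S\PP   <
    [0,1] "saw" : N
    [1,4] (S\PP)\N   >
      [1,2] "idea" : ((S\PP)\N)/NP
      [2,4] NP   >
        [2,3] NP/(NP\S)   >T
          [2,3] "this" : S
        [3,4] "on" : NP\S
  [4,7] S\(S\PP)   >
    [4,5] "slowly" : (S\(S\PP))/NP
    [5,7] NP   <
      [5,6] "quickly" : PP
      [6,7] "some" : NP\PP

YES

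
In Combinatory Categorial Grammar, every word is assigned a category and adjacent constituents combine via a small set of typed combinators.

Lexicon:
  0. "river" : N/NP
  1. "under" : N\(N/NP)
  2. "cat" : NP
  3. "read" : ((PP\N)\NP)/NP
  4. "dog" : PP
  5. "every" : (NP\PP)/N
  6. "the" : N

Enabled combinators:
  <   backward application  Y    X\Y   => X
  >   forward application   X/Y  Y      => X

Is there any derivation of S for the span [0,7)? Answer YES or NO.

N/NP N\(N/NP) NP ((PP\N)\NP)/NP PP (NP\PP)/N N
CKY chart[0,7] = {PP}; S ∉ chart

NO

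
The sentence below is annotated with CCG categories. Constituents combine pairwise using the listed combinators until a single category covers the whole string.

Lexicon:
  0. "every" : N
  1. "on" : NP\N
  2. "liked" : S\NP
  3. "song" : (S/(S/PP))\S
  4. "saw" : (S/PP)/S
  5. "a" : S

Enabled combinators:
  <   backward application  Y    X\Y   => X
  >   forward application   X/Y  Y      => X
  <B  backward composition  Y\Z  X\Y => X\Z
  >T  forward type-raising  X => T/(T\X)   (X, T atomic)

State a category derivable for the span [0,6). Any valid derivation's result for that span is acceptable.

S

[0,6] S   >
  [0,4] S/(S/PP)   <
    [0,3] S   >
      [0,1] S/(S\N)   >T
        [0,1] "every" : N
      [1,3] S\N   <B
        [1,2] "on" : NP\N
        [2,3] "liked" : S\NP
    [3,4] "song" : (S/(S/PP))\S
  [4,6] S/PP   >
    [4,5] "saw" : (S/PP)/S
    [5,6] "a" : S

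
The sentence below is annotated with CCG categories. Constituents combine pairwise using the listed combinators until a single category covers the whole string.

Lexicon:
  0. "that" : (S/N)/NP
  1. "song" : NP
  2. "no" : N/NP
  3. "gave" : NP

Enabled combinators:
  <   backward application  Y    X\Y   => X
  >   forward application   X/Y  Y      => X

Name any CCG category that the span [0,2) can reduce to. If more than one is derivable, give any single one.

S/N

[0,4] S   >
  [0,2] S/N   >
    [0,1] "that" : (S/N)/NP
    [1,2] "song" : NP
  [2,4] N   >
    [2,3] "no" : N/NP
    [3,4] "gave" : NP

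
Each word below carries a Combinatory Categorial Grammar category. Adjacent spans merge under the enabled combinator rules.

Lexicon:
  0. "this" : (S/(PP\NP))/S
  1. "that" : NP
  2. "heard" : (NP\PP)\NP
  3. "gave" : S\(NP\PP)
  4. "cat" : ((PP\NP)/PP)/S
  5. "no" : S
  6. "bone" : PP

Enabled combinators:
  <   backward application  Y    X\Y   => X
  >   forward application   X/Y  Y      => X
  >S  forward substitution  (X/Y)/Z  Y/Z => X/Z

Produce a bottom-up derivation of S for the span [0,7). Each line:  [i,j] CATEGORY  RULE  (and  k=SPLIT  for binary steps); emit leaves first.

[0,1] (S/(PP\NP))/S  lex  "this"
[1,2] NP  lex  "that"
[2,3] (NP\PP)\NP  lex  "heard"
[1,3] NP\PP  <  k=2
[3,4] S\(NP\PP)  lex  "gave"
[1,4] S  <  k=3
[0,4] S/(PP\NP)  >  k=1
[4,5] ((PP\NP)/PP)/S  lex  "cat"
[5,6] S  lex  "no"
[4,6] (PP\NP)/PP  >  k=5
[6,7] PP  lex  "bone"
[4,7] PP\NP  >  k=6
[0,7] S  >  k=4

[0,7] S   >
  [0,4] S/(PP\NP)   >
    [0,1] "this" : (S/(PP\NP))/S
    [1,4] S   <
      [1,3] NP\PP   <
        [1,2] "that" : NP
        [2,3] "heard" : (NP\PP)\NP
      [3,4] "gave" : S\(NP\PP)
  [4,7] PP\NP   >
    [4,6] (PP\NP)/PP   >
      [4,5] "cat" : ((PP\NP)/PP)/S
      [5,6] "no" : S
    [6,7] "bone" : PP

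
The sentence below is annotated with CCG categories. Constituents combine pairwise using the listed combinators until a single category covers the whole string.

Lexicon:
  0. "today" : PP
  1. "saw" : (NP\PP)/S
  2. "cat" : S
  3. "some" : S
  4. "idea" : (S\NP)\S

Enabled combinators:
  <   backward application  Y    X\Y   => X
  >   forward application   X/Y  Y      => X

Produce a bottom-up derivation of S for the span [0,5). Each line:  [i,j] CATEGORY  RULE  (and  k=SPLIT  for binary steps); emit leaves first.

[0,5] S   <
  [0,3] NP   <
    [0,1] "today" : PP
    [1,3] NP\PP   >
      [1,2] "saw" : (NP\PP)/S
      [2,3] "cat" : S
  [3,5] S\NP   <
    [3,4] "some" : S
    [4,5] "idea" : (S\NP)\S

[0,1] PP  lex  "today"
[1,2] (NP\PP)/S  lex  "saw"
[2,3] S  lex  "cat"
[1,3] NP\PP  >  k=2
[0,3] NP  <  k=1
[3,4] S  lex  "some"
[4,5] (S\NP)\S  lex  "idea"
[3,5] S\NP  <  k=4
[0,5] S  <  k=3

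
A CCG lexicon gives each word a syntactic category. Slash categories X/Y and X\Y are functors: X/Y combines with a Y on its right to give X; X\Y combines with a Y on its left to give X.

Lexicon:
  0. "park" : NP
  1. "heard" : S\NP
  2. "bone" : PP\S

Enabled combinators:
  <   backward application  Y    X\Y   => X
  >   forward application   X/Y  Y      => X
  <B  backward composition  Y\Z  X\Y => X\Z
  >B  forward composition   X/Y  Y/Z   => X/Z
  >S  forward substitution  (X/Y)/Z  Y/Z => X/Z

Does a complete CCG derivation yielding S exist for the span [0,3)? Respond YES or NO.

NO

NP S\NP PP\S
CKY chart[0,3] = {PP}; S ∉ chart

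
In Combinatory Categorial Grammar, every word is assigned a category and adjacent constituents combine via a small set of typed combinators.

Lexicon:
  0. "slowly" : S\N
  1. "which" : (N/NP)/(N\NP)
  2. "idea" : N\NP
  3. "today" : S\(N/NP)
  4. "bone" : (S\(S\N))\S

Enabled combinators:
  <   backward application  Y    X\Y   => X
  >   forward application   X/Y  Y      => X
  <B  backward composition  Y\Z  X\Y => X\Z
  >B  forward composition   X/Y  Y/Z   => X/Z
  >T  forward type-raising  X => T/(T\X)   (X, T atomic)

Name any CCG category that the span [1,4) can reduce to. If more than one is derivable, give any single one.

[0,5] S   <
  [0,1] "slowly" : S\N
  [1,5] S\(S\N)   <
    [1,4] S   <
      [1,3] N/NP   >
        [1,2] "which" : (N/NP)/(N\NP)
        [2,3] "idea" : N\NP
      [3,4] "today" : S\(N/NP)
    [4,5] "bone" : (S\(S\N))\S

S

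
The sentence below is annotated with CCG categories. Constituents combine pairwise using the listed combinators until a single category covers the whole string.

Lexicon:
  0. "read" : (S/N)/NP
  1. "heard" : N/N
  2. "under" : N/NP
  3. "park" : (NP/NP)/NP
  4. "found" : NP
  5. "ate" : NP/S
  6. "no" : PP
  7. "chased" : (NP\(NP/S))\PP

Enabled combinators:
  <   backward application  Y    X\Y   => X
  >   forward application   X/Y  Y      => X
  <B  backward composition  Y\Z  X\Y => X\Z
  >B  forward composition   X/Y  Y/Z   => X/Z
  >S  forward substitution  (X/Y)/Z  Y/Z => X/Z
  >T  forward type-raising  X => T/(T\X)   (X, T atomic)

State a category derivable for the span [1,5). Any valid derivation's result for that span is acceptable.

[0,8] S   >
  [0,5] S/NP   >S
    [0,1] "read" : (S/N)/NP
    [1,5] N/NP   >B
      [1,2] "heard" : N/N
      [2,5] N/NP   >B
        [2,3] "under" : N/NP
        [3,5] NP/NP   >
          [3,4] "park" : (NP/NP)/NP
          [4,5] "found" : NP
  [5,8] NP   <
    [5,6] "ate" : NP/S
    [6,8] NP\(NP/S)   <
      [6,7] "no" : PP
      [7,8] "chased" : (NP\(NP/S))\PP

N/NP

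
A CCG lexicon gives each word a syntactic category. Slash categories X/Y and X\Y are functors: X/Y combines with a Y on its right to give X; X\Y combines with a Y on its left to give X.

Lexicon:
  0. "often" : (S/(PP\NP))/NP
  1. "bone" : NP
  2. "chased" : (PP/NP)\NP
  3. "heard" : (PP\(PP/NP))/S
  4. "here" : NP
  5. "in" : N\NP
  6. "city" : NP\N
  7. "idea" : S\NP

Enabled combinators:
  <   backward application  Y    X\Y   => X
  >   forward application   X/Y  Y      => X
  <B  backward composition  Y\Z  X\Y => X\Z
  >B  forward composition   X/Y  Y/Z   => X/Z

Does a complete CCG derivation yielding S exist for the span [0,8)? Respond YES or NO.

YES

[0,8] S   >
  [0,2] S/(PP\NP)   >
    [0,1] "often" : (S/(PP\NP))/NP
    [1,2] "bone" : NP
  [2,8] PP\NP   <B
    [2,3] "chased" : (PP/NP)\NP
    [3,8] PP\(PP/NP)   >
      [3,4] "heard" : (PP\(PP/NP))/S
      [4,8] S   <
        [4,6] N   <
          [4,5] "here" : NP
          [5,6] "in" : N\NP
        [6,8] S\N   <B
          [6,7] "city" : NP\N
          [7,8] "idea" : S\NP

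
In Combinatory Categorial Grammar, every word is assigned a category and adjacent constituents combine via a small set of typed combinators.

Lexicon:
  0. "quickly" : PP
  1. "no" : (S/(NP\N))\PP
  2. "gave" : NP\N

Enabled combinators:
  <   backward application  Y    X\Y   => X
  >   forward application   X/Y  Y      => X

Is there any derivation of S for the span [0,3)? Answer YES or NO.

YES

[0,3] S   >
  [0,2] S/(NP\N)   <
    [0,1] "quickly" : PP
    [1,2] "no" : (S/(NP\N))\PP
  [2,3] "gave" : NP\N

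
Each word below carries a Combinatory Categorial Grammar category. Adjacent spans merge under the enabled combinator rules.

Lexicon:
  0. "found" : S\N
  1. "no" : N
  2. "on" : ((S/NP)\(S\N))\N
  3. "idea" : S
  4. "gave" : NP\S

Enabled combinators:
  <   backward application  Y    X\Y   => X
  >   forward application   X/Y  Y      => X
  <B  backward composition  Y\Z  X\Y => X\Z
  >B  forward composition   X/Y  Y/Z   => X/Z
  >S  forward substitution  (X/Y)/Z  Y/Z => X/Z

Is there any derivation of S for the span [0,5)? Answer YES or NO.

YES

[0,5] S   >
  [0,3] S/NP   <
    [0,1] "found" : S\N
    [1,3] (S/NP)\(S\N)   <
      [1,2] "no" : N
      [2,3] "on" : ((S/NP)\(S\N))\N
  [3,5] NP   <
    [3,4] "idea" : S
    [4,5] "gave" : NP\S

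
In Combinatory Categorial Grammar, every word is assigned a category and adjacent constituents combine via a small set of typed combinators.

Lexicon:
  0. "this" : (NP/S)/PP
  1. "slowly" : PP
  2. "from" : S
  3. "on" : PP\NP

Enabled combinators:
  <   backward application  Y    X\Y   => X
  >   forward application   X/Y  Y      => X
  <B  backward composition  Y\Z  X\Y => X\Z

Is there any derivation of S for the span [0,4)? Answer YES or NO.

NO

(NP/S)/PP PP S PP\NP
CKY chart[0,4] = {PP}; S ∉ chart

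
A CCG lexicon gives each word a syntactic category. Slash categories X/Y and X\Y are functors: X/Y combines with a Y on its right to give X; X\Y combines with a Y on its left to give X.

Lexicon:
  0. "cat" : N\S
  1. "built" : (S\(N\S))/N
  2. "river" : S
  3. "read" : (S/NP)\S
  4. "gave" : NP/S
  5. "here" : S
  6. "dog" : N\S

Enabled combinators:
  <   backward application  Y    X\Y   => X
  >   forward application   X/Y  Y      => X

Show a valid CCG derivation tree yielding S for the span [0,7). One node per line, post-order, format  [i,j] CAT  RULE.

[0,1] N\S  lex  "cat"
[1,2] (S\(N\S))/N  lex  "built"
[2,3] S  lex  "river"
[3,4] (S/NP)\S  lex  "read"
[2,4] S/NP  <  k=3
[4,5] NP/S  lex  "gave"
[5,6] S  lex  "here"
[4,6] NP  >  k=5
[2,6] S  >  k=4
[6,7] N\S  lex  "dog"
[2,7] N  <  k=6
[1,7] S\(N\S)  >  k=2
[0,7] S  <  k=1

[0,7] S   <
  [0,1] "cat" : N\S
  [1,7] S\(N\S)   >
    [1,2] "built" : (S\(N\S))/N
    [2,7] N   <
      [2,6] S   >
        [2,4] S/NP   <
          [2,3] "river" : S
          [3,4] "read" : (S/NP)\S
        [4,6] NP   >
          [4,5] "gave" : NP/S
          [5,6] "here" : S
      [6,7] "dog" : N\S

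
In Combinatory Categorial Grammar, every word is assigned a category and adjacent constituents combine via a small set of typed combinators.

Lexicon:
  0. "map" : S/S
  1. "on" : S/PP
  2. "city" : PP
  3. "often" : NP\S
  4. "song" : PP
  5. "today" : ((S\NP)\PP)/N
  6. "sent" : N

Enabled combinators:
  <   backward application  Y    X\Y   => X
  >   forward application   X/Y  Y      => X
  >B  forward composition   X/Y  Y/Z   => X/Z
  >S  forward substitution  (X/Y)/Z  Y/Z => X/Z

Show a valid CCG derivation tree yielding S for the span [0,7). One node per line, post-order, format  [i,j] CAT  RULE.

[0,1] S/S  lex  "map"
[1,2] S/PP  lex  "on"
[0,2] S/PP  >B  k=1
[2,3] PP  lex  "city"
[0,3] S  >  k=2
[3,4] NP\S  lex  "often"
[0,4] NP  <  k=3
[4,5] PP  lex  "song"
[5,6] ((S\NP)\PP)/N  lex  "today"
[6,7] N  lex  "sent"
[5,7] (S\NP)\PP  >  k=6
[4,7] S\NP  <  k=5
[0,7] S  <  k=4

[0,7] S   <
  [0,4] NP   <
    [0,3] S   >
      [0,2] S/PP   >B
        [0,1] "map" : S/S
        [1,2] "on" : S/PP
      [2,3] "city" : PP
    [3,4] "often" : NP\S
  [4,7] S\NP   <
    [4,5] "song" : PP
    [5,7] (S\NP)\PP   >
      [5,6] "today" : ((S\NP)\PP)/N
      [6,7] "sent" : N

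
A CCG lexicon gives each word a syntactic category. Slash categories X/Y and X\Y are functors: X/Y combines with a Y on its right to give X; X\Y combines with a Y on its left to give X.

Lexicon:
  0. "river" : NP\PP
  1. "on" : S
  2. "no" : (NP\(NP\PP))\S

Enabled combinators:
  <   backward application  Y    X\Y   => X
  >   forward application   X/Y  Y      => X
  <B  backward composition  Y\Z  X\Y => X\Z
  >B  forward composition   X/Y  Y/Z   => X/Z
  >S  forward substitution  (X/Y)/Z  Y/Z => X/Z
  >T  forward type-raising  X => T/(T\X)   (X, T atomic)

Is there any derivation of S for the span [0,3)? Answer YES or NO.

NP\PP S (NP\(NP\PP))\S
CKY chart[0,3] = {N/(N\NP), NP, NP/(NP\NP), PP/(PP\NP), S/(S\NP)}; S ∉ chart

NO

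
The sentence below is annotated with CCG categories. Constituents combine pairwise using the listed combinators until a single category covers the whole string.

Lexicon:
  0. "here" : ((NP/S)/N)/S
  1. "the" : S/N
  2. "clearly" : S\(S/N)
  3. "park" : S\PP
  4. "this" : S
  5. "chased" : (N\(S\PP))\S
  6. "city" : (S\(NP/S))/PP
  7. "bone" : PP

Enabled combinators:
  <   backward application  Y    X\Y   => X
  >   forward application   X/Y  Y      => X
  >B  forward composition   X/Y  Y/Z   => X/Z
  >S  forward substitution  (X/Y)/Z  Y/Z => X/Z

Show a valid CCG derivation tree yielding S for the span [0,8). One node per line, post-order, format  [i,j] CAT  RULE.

[0,8] S   <
  [0,6] NP/S   >
    [0,3] (NP/S)/N   >
      [0,1] "here" : ((NP/S)/N)/S
      [1,3] S   <
        [1,2] "the" : S/N
        [2,3] "clearly" : S\(S/N)
    [3,6] N   <
      [3,4] "park" : S\PP
      [4,6] N\(S\PP)   <
        [4,5] "this" : S
        [5,6] "chased" : (N\(S\PP))\S
  [6,8] S\(NP/S)   >
    [6,7] "city" : (S\(NP/S))/PP
    [7,8] "bone" : PP

[0,1] ((NP/S)/N)/S  lex  "here"
[1,2] S/N  lex  "the"
[2,3] S\(S/N)  lex  "clearly"
[1,3] S  <  k=2
[0,3] (NP/S)/N  >  k=1
[3,4] S\PP  lex  "park"
[4,5] S  lex  "this"
[5,6] (N\(S\PP))\S  lex  "chased"
[4,6] N\(S\PP)  <  k=5
[3,6] N  <  k=4
[0,6] NP/S  >  k=3
[6,7] (S\(NP/S))/PP  lex  "city"
[7,8] PP  lex  "bone"
[6,8] S\(NP/S)  >  k=7
[0,8] S  <  k=6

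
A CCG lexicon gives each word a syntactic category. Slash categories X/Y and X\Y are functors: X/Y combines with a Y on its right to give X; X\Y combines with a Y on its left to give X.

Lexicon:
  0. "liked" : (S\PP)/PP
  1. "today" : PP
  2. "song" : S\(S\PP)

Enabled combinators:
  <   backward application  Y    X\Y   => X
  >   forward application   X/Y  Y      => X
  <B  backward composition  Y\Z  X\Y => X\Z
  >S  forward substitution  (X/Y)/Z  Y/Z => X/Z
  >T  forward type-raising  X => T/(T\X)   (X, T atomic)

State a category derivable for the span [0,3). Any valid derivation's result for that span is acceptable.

S

[0,3] S   <
  [0,2] S\PP   >
    [0,1] "liked" : (S\PP)/PP
    [1,2] "today" : PP
  [2,3] "song" : S\(S\PP)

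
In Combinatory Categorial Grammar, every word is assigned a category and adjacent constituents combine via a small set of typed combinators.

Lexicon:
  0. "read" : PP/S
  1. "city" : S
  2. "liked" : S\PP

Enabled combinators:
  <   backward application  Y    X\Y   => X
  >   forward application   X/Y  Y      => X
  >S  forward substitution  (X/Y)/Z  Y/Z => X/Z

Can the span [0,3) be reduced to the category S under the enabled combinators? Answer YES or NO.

YES

[0,3] S   <
  [0,2] PP   >
    [0,1] "read" : PP/S
    [1,2] "city" : S
  [2,3] "liked" : S\PP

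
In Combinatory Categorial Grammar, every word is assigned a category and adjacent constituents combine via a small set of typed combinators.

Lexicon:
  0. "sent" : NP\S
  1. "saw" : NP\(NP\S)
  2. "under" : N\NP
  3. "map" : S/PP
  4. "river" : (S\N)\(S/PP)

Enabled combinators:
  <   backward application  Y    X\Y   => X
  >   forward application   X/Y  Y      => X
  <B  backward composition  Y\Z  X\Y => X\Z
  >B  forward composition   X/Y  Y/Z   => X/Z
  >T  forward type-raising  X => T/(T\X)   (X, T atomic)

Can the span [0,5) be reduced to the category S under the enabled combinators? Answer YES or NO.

[0,5] S   <
  [0,3] N   <
    [0,2] NP   <
      [0,1] "sent" : NP\S
      [1,2] "saw" : NP\(NP\S)
    [2,3] "under" : N\NP
  [3,5] S\N   <
    [3,4] "map" : S/PP
    [4,5] "river" : (S\N)\(S/PP)

YES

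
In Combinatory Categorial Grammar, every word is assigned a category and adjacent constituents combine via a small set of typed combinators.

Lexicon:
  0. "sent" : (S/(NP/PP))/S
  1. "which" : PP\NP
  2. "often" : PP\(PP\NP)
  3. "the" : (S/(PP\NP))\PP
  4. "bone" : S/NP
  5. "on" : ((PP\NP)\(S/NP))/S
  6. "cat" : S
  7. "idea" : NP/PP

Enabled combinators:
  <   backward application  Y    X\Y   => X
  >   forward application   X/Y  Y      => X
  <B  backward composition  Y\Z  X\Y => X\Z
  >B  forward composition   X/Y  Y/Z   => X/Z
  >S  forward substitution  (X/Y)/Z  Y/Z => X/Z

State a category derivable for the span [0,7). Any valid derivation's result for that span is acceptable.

[0,8] S   >
  [0,7] S/(NP/PP)   >
    [0,1] "sent" : (S/(NP/PP))/S
    [1,7] S   >
      [1,4] S/(PP\NP)   <
        [1,3] PP   <
          [1,2] "which" : PP\NP
          [2,3] "often" : PP\(PP\NP)
        [3,4] "the" : (S/(PP\NP))\PP
      [4,7] PP\NP   <
        [4,5] "bone" : S/NP
        [5,7] (PP\NP)\(S/NP)   >
          [5,6] "on" : ((PP\NP)\(S/NP))/S
          [6,7] "cat" : S
  [7,8] "idea" : NP/PP

S/(NP/PP)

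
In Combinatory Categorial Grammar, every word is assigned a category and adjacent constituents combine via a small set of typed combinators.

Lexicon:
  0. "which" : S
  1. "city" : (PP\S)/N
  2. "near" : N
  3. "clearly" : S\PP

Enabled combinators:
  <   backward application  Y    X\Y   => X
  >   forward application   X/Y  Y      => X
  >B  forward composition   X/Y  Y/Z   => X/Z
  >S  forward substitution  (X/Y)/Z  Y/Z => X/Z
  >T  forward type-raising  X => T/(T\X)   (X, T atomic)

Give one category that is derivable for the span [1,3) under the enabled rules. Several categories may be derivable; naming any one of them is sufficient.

[0,4] S   <
  [0,3] PP   >
    [0,1] PP/(PP\S)   >T
      [0,1] "which" : S
    [1,3] PP\S   >
      [1,2] "city" : (PP\S)/N
      [2,3] "near" : N
  [3,4] "clearly" : S\PP

PP\S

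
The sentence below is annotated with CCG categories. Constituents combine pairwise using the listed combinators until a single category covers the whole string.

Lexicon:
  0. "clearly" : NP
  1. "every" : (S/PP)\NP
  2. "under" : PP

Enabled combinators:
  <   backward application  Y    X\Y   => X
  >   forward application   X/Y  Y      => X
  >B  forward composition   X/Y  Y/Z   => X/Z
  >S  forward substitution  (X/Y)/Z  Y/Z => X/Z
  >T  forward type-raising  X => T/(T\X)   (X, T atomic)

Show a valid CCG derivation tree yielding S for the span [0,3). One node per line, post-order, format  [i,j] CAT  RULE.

[0,1] NP  lex  "clearly"
[1,2] (S/PP)\NP  lex  "every"
[0,2] S/PP  <  k=1
[2,3] PP  lex  "under"
[0,3] S  >  k=2

[0,3] S   >
  [0,2] S/PP   <
    [0,1] "clearly" : NP
    [1,2] "every" : (S/PP)\NP
  [2,3] "under" : PP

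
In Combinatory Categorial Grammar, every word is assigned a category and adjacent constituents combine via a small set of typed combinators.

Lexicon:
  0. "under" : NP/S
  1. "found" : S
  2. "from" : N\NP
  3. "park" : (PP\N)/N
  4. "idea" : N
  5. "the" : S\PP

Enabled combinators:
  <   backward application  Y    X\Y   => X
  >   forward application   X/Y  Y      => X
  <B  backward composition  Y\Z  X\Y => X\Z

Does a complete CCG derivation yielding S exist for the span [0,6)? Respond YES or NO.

YES

[0,6] S   <
  [0,5] PP   <
    [0,2] NP   >
      [0,1] "under" : NP/S
      [1,2] "found" : S
    [2,5] PP\NP   <B
      [2,3] "from" : N\NP
      [3,5] PP\N   >
        [3,4] "park" : (PP\N)/N
        [4,5] "idea" : N
  [5,6] "the" : S\PP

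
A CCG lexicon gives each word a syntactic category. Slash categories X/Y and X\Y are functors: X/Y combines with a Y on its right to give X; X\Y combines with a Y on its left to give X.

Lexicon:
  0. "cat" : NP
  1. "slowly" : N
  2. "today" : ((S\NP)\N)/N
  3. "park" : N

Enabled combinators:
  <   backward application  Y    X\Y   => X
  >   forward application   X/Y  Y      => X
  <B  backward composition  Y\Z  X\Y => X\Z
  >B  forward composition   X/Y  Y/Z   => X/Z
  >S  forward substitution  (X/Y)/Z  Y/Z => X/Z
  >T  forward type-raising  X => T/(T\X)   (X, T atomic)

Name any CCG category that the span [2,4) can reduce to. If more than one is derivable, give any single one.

[0,4] S   >
  [0,1] S/(S\NP)   >T
    [0,1] "cat" : NP
  [1,4] S\NP   <
    [1,2] "slowly" : N
    [2,4] (S\NP)\N   >
      [2,3] "today" : ((S\NP)\N)/N
      [3,4] "park" : N

(S\NP)\N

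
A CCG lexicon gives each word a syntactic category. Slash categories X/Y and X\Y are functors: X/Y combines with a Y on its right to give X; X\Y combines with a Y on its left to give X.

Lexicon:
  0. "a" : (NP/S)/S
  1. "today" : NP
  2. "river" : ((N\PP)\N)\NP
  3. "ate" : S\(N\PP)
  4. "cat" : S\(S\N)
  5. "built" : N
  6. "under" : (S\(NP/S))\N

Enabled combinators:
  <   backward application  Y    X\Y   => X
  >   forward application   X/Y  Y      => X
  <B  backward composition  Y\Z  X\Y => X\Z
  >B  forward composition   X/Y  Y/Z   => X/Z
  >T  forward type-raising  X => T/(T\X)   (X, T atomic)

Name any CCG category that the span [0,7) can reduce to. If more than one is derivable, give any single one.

[0,7] S   <
  [0,5] NP/S   >
    [0,1] "a" : (NP/S)/S
    [1,5] S   <
      [1,4] S\N   <B
        [1,3] (N\PP)\N   <
          [1,2] "today" : NP
          [2,3] "river" : ((N\PP)\N)\NP
        [3,4] "ate" : S\(N\PP)
      [4,5] "cat" : S\(S\N)
  [5,7] S\(NP/S)   <
    [5,6] "built" : N
    [6,7] "under" : (S\(NP/S))\N

S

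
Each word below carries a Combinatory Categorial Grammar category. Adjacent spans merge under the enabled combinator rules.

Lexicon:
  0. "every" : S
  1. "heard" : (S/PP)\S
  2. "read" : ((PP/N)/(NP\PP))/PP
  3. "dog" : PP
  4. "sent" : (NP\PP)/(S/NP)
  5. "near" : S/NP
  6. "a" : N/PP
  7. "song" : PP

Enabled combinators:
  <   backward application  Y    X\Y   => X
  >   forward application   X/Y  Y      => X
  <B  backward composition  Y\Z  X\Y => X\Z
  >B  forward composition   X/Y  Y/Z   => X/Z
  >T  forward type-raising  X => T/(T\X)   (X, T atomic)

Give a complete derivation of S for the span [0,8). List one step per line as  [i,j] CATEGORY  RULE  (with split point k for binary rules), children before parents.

[0,1] S  lex  "every"
[1,2] (S/PP)\S  lex  "heard"
[0,2] S/PP  <  k=1
[2,3] ((PP/N)/(NP\PP))/PP  lex  "read"
[3,4] PP  lex  "dog"
[2,4] (PP/N)/(NP\PP)  >  k=3
[4,5] (NP\PP)/(S/NP)  lex  "sent"
[5,6] S/NP  lex  "near"
[4,6] NP\PP  >  k=5
[2,6] PP/N  >  k=4
[0,6] S/N  >B  k=2
[6,7] N/PP  lex  "a"
[7,8] PP  lex  "song"
[6,8] N  >  k=7
[0,8] S  >  k=6

[0,8] S   >
  [0,6] S/N   >B
    [0,2] S/PP   <
      [0,1] "every" : S
      [1,2] "heard" : (S/PP)\S
    [2,6] PP/N   >
      [2,4] (PP/N)/(NP\PP)   >
        [2,3] "read" : ((PP/N)/(NP\PP))/PP
        [3,4] "dog" : PP
      [4,6] NP\PP   >
        [4,5] "sent" : (NP\PP)/(S/NP)
        [5,6] "near" : S/NP
  [6,8] N   >
    [6,7] "a" : N/PP
    [7,8] "song" : PP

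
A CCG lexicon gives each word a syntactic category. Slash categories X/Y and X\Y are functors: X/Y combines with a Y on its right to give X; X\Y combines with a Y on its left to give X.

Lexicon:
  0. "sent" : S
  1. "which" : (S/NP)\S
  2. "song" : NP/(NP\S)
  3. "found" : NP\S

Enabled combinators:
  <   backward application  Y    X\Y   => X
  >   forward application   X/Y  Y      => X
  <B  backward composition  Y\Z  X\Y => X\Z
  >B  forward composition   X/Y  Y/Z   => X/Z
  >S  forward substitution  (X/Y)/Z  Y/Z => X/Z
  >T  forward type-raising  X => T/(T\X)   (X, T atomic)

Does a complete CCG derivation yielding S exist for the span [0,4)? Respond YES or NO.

YES

[0,4] S   >
  [0,2] S/NP   <
    [0,1] "sent" : S
    [1,2] "which" : (S/NP)\S
  [2,4] NP   >
    [2,3] "song" : NP/(NP\S)
    [3,4] "found" : NP\S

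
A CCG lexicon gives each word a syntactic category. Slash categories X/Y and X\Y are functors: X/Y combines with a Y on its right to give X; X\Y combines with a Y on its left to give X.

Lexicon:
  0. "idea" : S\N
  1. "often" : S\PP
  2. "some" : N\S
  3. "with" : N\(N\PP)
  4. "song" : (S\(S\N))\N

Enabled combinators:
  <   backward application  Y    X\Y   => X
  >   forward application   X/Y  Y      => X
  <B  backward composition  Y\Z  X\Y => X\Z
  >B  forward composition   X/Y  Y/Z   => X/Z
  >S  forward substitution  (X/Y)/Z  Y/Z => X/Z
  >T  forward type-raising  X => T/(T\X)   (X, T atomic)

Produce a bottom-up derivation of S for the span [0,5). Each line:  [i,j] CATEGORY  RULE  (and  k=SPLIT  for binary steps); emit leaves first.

[0,5] S   <
  [0,1] "idea" : S\N
  [1,5] S\(S\N)   <
    [1,4] N   <
      [1,3] N\PP   <B
        [1,2] "often" : S\PP
        [2,3] "some" : N\S
      [3,4] "with" : N\(N\PP)
    [4,5] "song" : (S\(S\N))\N

[0,1] S\N  lex  "idea"
[1,2] S\PP  lex  "often"
[2,3] N\S  lex  "some"
[1,3] N\PP  <B  k=2
[3,4] N\(N\PP)  lex  "with"
[1,4] N  <  k=3
[4,5] (S\(S\N))\N  lex  "song"
[1,5] S\(S\N)  <  k=4
[0,5] S  <  k=1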